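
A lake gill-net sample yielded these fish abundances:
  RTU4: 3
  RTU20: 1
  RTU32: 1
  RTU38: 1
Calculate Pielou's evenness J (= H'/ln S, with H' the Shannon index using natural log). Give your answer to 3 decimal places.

Total N = 3+1+1+1 = 6, so the proportions are 0.5, 0.16667, 0.16667, 0.16667 (working shown to 5 dp, full precision carried).
H' = −Σ pᵢ ln pᵢ = −((-0.34657) + (-0.29863) + (-0.29863) + (-0.29863)) = 1.24245.
With S = 4 species, ln S = 1.38629, so J = 1.24245/1.38629 = 0.89624, i.e. 0.896 to 3 decimal places.

0.896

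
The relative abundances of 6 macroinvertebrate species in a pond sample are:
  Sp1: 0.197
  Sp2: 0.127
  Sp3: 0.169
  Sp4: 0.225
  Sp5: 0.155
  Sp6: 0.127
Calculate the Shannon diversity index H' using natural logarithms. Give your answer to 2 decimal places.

1.77

Each pᵢ ln pᵢ term (working shown to 4 dp, full precision carried): 0.197×(-1.6246)=-0.3200, 0.127×(-2.0636)=-0.2621, 0.169×(-1.7779)=-0.3005, 0.225×(-1.4917)=-0.3356, 0.155×(-1.8643)=-0.2890, 0.127×(-2.0636)=-0.2621.
Sum = -1.7692, so H' = 1.77.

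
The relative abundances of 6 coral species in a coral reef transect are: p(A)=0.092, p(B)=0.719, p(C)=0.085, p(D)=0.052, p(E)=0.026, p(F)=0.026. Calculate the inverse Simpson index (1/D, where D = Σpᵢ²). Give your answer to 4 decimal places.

D = 0.092² + 0.719² + 0.085² + 0.052² + 0.026² + 0.026² = 0.0084640 + 0.5169610 + 0.0072250 + 0.0027040 + 0.0006760 + 0.0006760 = 0.5367060 (working shown to 7 dp, full precision carried).
So 1/D = 1.863217, i.e. 1.8632 to 4 decimal places.

1.8632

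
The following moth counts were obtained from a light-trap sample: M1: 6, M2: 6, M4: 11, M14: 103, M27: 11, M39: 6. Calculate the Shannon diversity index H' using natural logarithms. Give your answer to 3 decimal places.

1.030

Total N = 6+6+11+103+11+6 = 143, so the proportions are 0.04196, 0.04196, 0.07692, 0.72028, 0.07692, 0.04196 (working shown to 5 dp, full precision carried).
Each pᵢ ln pᵢ term: 0.04196×(-3.17109)=-0.13305, 0.04196×(-3.17109)=-0.13305, 0.07692×(-2.56495)=-0.19730, 0.72028×(-0.32812)=-0.23634, 0.07692×(-2.56495)=-0.19730, 0.04196×(-3.17109)=-0.13305.
Sum = -1.03010, so H' = 1.030.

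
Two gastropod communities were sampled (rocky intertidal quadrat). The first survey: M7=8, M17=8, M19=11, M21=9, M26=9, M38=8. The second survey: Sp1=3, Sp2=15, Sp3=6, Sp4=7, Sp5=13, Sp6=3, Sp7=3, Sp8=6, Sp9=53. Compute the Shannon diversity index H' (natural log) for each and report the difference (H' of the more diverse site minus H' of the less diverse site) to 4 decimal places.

The first survey: N=53, proportions 0.150943, 0.150943, 0.207547, 0.169811, 0.169811, 0.150943, giving H' = 1.784754 (working shown to 6 dp, full precision carried).
The second survey: N=109, proportions 0.027523, 0.137615, 0.055046, 0.06422, 0.119266, 0.027523, 0.027523, 0.055046, 0.486239, giving H' = 1.669324.
Difference = |1.784754 − 1.669324| = 0.115430, i.e. 0.1154 to 4 decimal places.

0.1154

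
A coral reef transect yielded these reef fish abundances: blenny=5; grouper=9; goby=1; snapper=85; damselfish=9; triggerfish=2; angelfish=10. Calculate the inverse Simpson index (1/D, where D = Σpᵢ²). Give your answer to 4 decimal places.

Total N = 5+9+1+85+9+2+10 = 121, so the proportions are 0.0413223, 0.0743802, 0.0082645, 0.7024793, 0.0743802, 0.0165289, 0.0826446 (working shown to 7 dp, full precision carried).
D = 0.0413223² + 0.0743802² + 0.0082645² + 0.7024793² + 0.0743802² + 0.0165289² + 0.0826446² = 0.0017075 + 0.0055324 + 0.0000683 + 0.4934772 + 0.0055324 + 0.0002732 + 0.0068301 = 0.5134212.
So 1/D = 1.947719, i.e. 1.9477 to 4 decimal places.

1.9477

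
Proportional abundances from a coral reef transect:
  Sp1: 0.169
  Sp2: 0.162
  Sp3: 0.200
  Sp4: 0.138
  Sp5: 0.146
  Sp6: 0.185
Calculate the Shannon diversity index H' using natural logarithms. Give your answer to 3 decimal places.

1.784

Each pᵢ ln pᵢ term (working shown to 5 dp, full precision carried): 0.169×(-1.77786)=-0.30046, 0.162×(-1.82016)=-0.29487, 0.2×(-1.60944)=-0.32189, 0.138×(-1.98050)=-0.27331, 0.146×(-1.92415)=-0.28093, 0.185×(-1.68740)=-0.31217.
Sum = -1.78361, so H' = 1.784.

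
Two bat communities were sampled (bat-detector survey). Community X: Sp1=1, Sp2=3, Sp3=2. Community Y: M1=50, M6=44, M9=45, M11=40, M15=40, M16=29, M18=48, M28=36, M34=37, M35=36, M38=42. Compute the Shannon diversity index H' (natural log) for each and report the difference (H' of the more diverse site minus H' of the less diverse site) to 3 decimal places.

Community X: N=6, proportions 0.16667, 0.5, 0.33333, giving H' = 1.01140 (working shown to 5 dp, full precision carried).
Community Y: N=447, proportions 0.11186, 0.09843, 0.10067, 0.08949, 0.08949, 0.06488, 0.10738, 0.08054, 0.08277, 0.08054, 0.09396, giving H' = 2.38760.
Difference = |1.01140 − 2.38760| = 1.37620, i.e. 1.376 to 3 decimal places.

1.376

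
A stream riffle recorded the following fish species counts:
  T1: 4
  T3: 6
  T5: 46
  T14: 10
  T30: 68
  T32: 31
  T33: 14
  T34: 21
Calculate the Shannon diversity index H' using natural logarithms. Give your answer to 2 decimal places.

1.75

Total N = 4+6+46+10+68+31+14+21 = 200, so the proportions are 0.02, 0.03, 0.23, 0.05, 0.34, 0.155, 0.07, 0.105 (working shown to 4 dp, full precision carried).
Each pᵢ ln pᵢ term: 0.02×(-3.9120)=-0.0782, 0.03×(-3.5066)=-0.1052, 0.23×(-1.4697)=-0.3380, 0.05×(-2.9957)=-0.1498, 0.34×(-1.0788)=-0.3668, 0.155×(-1.8643)=-0.2890, 0.07×(-2.6593)=-0.1861, 0.105×(-2.2538)=-0.2366.
Sum = -1.7498, so H' = 1.75.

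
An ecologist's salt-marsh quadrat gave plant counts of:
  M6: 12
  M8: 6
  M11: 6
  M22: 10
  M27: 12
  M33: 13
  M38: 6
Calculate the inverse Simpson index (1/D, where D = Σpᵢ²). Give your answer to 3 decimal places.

6.353

Total N = 12+6+6+10+12+13+6 = 65, so the proportions are 0.1846154, 0.0923077, 0.0923077, 0.1538462, 0.1846154, 0.2, 0.0923077 (working shown to 7 dp, full precision carried).
D = 0.1846154² + 0.0923077² + 0.0923077² + 0.1538462² + 0.1846154² + 0.2² + 0.0923077² = 0.0340828 + 0.0085207 + 0.0085207 + 0.0236686 + 0.0340828 + 0.0400000 + 0.0085207 = 0.1573964.
So 1/D = 6.35338, i.e. 6.353 to 3 decimal places.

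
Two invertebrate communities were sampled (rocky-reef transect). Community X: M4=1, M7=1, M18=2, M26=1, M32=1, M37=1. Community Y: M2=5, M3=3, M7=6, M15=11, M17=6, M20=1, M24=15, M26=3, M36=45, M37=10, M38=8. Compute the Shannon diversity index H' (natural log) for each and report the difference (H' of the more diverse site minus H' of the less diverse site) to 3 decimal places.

0.200

Community X: N=7, proportions 0.14286, 0.14286, 0.28571, 0.14286, 0.14286, 0.14286, giving H' = 1.74787 (working shown to 5 dp, full precision carried).
Community Y: N=113, proportions 0.04425, 0.02655, 0.0531, 0.09735, 0.0531, 0.00885, 0.13274, 0.02655, 0.39823, 0.0885, 0.0708, giving H' = 1.94775.
Difference = |1.74787 − 1.94775| = 0.19988, i.e. 0.200 to 3 decimal places.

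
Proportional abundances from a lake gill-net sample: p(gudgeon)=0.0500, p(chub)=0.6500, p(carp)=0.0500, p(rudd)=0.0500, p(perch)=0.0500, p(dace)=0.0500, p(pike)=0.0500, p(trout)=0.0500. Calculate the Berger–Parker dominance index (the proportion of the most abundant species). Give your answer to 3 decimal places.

0.650

The largest proportion is 0.65, i.e. d = 0.650 to 3 decimal places.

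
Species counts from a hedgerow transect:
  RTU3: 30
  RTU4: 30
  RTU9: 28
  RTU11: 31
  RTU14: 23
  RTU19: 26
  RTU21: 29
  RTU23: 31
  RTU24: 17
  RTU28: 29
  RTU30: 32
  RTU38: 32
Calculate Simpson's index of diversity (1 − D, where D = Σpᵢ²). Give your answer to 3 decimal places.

Total N = 30+30+28+31+23+26+29+31+17+29+32+32 = 338, so the proportions are 0.08876, 0.08876, 0.08284, 0.09172, 0.06805, 0.07692, 0.0858, 0.09172, 0.0503, 0.0858, 0.09467, 0.09467 (working shown to 5 dp, full precision carried).
D = 0.08876² + 0.08876² + 0.08284² + 0.09172² + 0.06805² + 0.07692² + 0.0858² + 0.09172² + 0.0503² + 0.0858² + 0.09467² + 0.09467² = 0.00788 + 0.00788 + 0.00686 + 0.00841 + 0.00463 + 0.00592 + 0.00736 + 0.00841 + 0.00253 + 0.00736 + 0.00896 + 0.00896 = 0.08517.
So 1 − D = 0.91483, i.e. 0.915 to 3 decimal places.

0.915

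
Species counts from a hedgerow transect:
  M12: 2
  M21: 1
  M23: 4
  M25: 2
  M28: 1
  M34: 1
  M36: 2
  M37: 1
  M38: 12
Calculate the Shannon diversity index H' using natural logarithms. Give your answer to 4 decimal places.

Total N = 2+1+4+2+1+1+2+1+12 = 26, so the proportions are 0.076923, 0.038462, 0.153846, 0.076923, 0.038462, 0.038462, 0.076923, 0.038462, 0.461538 (working shown to 6 dp, full precision carried).
Each pᵢ ln pᵢ term: 0.076923×(-2.564949)=-0.197304, 0.038462×(-3.258097)=-0.125311, 0.153846×(-1.871802)=-0.287970, 0.076923×(-2.564949)=-0.197304, 0.038462×(-3.258097)=-0.125311, 0.038462×(-3.258097)=-0.125311, 0.076923×(-2.564949)=-0.197304, 0.038462×(-3.258097)=-0.125311, 0.461538×(-0.773190)=-0.356857.
Sum = -1.737983, so H' = 1.7380.

1.7380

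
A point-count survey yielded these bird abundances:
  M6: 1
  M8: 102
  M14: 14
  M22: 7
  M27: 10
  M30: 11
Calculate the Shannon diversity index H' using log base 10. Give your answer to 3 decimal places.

0.449

Total N = 1+102+14+7+10+11 = 145, so the proportions are 0.0069, 0.70345, 0.09655, 0.04828, 0.06897, 0.07586 (working shown to 5 dp, full precision carried).
Each pᵢ log₁₀ pᵢ term: 0.0069×(-2.16137)=-0.01491, 0.70345×(-0.15277)=-0.10746, 0.09655×(-1.01524)=-0.09802, 0.04828×(-1.31627)=-0.06354, 0.06897×(-1.16137)=-0.08009, 0.07586×(-1.11998)=-0.08496.
Sum = -0.44900, so H' = 0.449.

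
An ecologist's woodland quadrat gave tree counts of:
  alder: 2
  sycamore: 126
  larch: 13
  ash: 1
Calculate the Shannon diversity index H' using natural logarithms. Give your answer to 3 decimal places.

0.420

Total N = 2+126+13+1 = 142, so the proportions are 0.01408, 0.88732, 0.09155, 0.00704 (working shown to 5 dp, full precision carried).
Each pᵢ ln pᵢ term: 0.01408×(-4.26268)=-0.06004, 0.88732×(-0.11955)=-0.10608, 0.09155×(-2.39088)=-0.21888, 0.00704×(-4.95583)=-0.03490.
Sum = -0.41990, so H' = 0.420.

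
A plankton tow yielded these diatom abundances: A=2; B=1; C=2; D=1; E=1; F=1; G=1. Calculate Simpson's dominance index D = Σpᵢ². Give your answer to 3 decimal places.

0.160

Total N = 2+1+2+1+1+1+1 = 9, so the proportions are 0.222222, 0.111111, 0.222222, 0.111111, 0.111111, 0.111111, 0.111111 (working shown to 6 dp, full precision carried).
D = 0.222222² + 0.111111² + 0.222222² + 0.111111² + 0.111111² + 0.111111² + 0.111111² = 0.049383 + 0.012346 + 0.049383 + 0.012346 + 0.012346 + 0.012346 + 0.012346 = 0.160494.
To 3 decimal places, D = 0.160.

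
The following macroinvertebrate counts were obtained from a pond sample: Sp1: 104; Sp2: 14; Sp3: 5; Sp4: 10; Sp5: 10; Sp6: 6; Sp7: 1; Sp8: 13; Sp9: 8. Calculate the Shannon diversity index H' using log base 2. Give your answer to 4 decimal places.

2.0622

Total N = 104+14+5+10+10+6+1+13+8 = 171, so the proportions are 0.608187, 0.081871, 0.02924, 0.05848, 0.05848, 0.035088, 0.005848, 0.076023, 0.046784 (working shown to 6 dp, full precision carried).
Each pᵢ log₂ pᵢ term: 0.608187×(-0.717413)=-0.436321, 0.081871×(-3.610498)=-0.295596, 0.02924×(-5.095924)=-0.149004, 0.05848×(-4.095924)=-0.239528, 0.05848×(-4.095924)=-0.239528, 0.035088×(-4.832890)=-0.169575, 0.005848×(-7.417853)=-0.043379, 0.076023×(-3.717413)=-0.282610, 0.046784×(-4.417853)=-0.206683.
Sum = -2.062224, so H' = 2.0622.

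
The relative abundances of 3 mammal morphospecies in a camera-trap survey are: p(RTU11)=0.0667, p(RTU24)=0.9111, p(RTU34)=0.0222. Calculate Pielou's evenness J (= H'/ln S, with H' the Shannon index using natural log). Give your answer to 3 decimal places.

H' = −Σ pᵢ ln pᵢ = −((-0.18059) + (-0.08483) + (-0.08453)) = 0.34995 (working shown to 5 dp, full precision carried).
With S = 3 species, ln S = 1.09861, so J = 0.34995/1.09861 = 0.31854, i.e. 0.319 to 3 decimal places.

0.319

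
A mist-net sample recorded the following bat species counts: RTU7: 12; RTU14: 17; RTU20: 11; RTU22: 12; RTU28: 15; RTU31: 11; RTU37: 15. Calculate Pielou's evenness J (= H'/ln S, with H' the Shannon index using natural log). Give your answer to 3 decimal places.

Total N = 12+17+11+12+15+11+15 = 93, so the proportions are 0.12903, 0.1828, 0.11828, 0.12903, 0.16129, 0.11828, 0.16129 (working shown to 5 dp, full precision carried).
H' = −Σ pᵢ ln pᵢ = −((-0.26422) + (-0.31064) + (-0.25249) + (-0.26422) + (-0.29428) + (-0.25249) + (-0.29428)) = 1.93263.
With S = 7 species, ln S = 1.94591, so J = 1.93263/1.94591 = 0.99317, i.e. 0.993 to 3 decimal places.

0.993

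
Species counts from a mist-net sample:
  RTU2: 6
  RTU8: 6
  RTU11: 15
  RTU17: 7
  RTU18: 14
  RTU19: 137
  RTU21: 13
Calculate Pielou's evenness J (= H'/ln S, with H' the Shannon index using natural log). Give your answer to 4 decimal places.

0.5892

Total N = 6+6+15+7+14+137+13 = 198, so the proportions are 0.030303, 0.030303, 0.075758, 0.035354, 0.070707, 0.691919, 0.065657 (working shown to 6 dp, full precision carried).
H' = −Σ pᵢ ln pᵢ = −((-0.105955) + (-0.105955) + (-0.195471) + (-0.118164) + (-0.187318) + (-0.254824) + (-0.178804)) = 1.146490.
With S = 7 species, ln S = 1.945910, so J = 1.146490/1.945910 = 0.589180, i.e. 0.5892 to 4 decimal places.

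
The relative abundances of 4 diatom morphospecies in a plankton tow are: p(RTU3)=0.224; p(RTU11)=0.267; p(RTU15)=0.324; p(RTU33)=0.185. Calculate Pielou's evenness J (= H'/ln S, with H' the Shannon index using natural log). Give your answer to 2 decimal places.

0.98

H' = −Σ pᵢ ln pᵢ = −((-0.3351) + (-0.3526) + (-0.3652) + (-0.3122)) = 1.3650 (working shown to 4 dp, full precision carried).
With S = 4 species, ln S = 1.3863, so J = 1.3650/1.3863 = 0.9847, i.e. 0.98 to 2 decimal places.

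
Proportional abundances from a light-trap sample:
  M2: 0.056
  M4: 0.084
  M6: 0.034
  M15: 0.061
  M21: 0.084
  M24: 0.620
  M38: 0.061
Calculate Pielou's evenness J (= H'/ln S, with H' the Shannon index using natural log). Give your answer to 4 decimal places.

0.6835

H' = −Σ pᵢ ln pᵢ = −((-0.161415) + (-0.208063) + (-0.114967) + (-0.170610) + (-0.208063) + (-0.296382) + (-0.170610)) = 1.330109 (working shown to 6 dp, full precision carried).
With S = 7 species, ln S = 1.945910, so J = 1.330109/1.945910 = 0.683541, i.e. 0.6835 to 4 decimal places.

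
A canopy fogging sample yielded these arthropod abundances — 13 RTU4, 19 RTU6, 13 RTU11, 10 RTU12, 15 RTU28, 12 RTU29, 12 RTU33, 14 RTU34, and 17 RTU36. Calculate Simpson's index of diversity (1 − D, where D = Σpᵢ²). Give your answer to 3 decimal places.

Total N = 13+19+13+10+15+12+12+14+17 = 125, so the proportions are 0.104, 0.152, 0.104, 0.08, 0.12, 0.096, 0.096, 0.112, 0.136 (working shown to 5 dp, full precision carried).
D = 0.104² + 0.152² + 0.104² + 0.08² + 0.12² + 0.096² + 0.096² + 0.112² + 0.136² = 0.01082 + 0.02310 + 0.01082 + 0.00640 + 0.01440 + 0.00922 + 0.00922 + 0.01254 + 0.01850 = 0.11501.
So 1 − D = 0.88499, i.e. 0.885 to 3 decimal places.

0.885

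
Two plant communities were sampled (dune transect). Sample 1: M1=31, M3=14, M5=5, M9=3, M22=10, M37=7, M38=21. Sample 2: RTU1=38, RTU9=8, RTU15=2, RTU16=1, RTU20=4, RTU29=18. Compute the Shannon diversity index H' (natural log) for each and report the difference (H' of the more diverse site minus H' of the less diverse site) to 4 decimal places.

0.4540

Sample 1: N=91, proportions 0.3406593, 0.1538462, 0.0549451, 0.032967, 0.1098901, 0.0769231, 0.2307692, giving H' = 1.7050834 (working shown to 7 dp, full precision carried).
Sample 2: N=71, proportions 0.5352113, 0.1126761, 0.028169, 0.0140845, 0.056338, 0.2535211, giving H' = 1.2511028.
Difference = |1.7050834 − 1.2511028| = 0.4539806, i.e. 0.4540 to 4 decimal places.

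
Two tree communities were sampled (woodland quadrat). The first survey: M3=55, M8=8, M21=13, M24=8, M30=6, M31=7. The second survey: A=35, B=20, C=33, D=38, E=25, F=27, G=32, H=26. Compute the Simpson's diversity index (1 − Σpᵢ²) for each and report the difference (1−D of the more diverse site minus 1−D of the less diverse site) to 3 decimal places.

The first survey: N=97, proportions 0.56701, 0.08247, 0.13402, 0.08247, 0.06186, 0.07216, giving 1−D = 0.63790 (working shown to 5 dp, full precision carried).
The second survey: N=236, proportions 0.14831, 0.08475, 0.13983, 0.16102, 0.10593, 0.11441, 0.13559, 0.11017, giving 1−D = 0.87051.
Difference = |0.63790 − 0.87051| = 0.23261, i.e. 0.233 to 3 decimal places.

0.233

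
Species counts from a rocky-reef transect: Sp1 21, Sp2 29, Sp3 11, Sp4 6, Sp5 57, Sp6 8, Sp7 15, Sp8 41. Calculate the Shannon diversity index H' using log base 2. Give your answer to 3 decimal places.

2.653

Total N = 21+29+11+6+57+8+15+41 = 188, so the proportions are 0.1117, 0.15426, 0.05851, 0.03191, 0.30319, 0.04255, 0.07979, 0.21809 (working shown to 5 dp, full precision carried).
Each pᵢ log₂ pᵢ term: 0.1117×(-3.16227)=-0.35323, 0.15426×(-2.69661)=-0.41597, 0.05851×(-4.09516)=-0.23961, 0.03191×(-4.96963)=-0.15861, 0.30319×(-1.72170)=-0.52200, 0.04255×(-4.55459)=-0.19381, 0.07979×(-3.64770)=-0.29104, 0.21809×(-2.19704)=-0.47914.
Sum = -2.65341, so H' = 2.653.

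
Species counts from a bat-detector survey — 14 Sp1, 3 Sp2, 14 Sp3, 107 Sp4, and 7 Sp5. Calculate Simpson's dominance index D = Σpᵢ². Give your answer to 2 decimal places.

Total N = 14+3+14+107+7 = 145, so the proportions are 0.0966, 0.0207, 0.0966, 0.7379, 0.0483 (working shown to 4 dp, full precision carried).
D = 0.0966² + 0.0207² + 0.0966² + 0.7379² + 0.0483² = 0.0093 + 0.0004 + 0.0093 + 0.5445 + 0.0023 = 0.5659.
To 2 decimal places, D = 0.57.

0.57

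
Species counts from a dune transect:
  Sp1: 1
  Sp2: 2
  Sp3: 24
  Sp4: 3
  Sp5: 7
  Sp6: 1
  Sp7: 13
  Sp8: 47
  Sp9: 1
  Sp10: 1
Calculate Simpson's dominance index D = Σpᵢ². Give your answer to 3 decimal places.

Total N = 1+2+24+3+7+1+13+47+1+1 = 100, so the proportions are 0.01, 0.02, 0.24, 0.03, 0.07, 0.01, 0.13, 0.47, 0.01, 0.01 (working shown to 5 dp, full precision carried).
D = 0.01² + 0.02² + 0.24² + 0.03² + 0.07² + 0.01² + 0.13² + 0.47² + 0.01² + 0.01² = 0.00010 + 0.00040 + 0.05760 + 0.00090 + 0.00490 + 0.00010 + 0.01690 + 0.22090 + 0.00010 + 0.00010 = 0.30200.
To 3 decimal places, D = 0.302.

0.302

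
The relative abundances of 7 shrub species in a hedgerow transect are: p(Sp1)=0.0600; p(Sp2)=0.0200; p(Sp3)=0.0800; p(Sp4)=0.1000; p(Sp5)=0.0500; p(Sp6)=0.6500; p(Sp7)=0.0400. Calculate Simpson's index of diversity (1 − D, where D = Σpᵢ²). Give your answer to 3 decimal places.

D = 0.06² + 0.02² + 0.08² + 0.1² + 0.05² + 0.65² + 0.04² = 0.00360 + 0.00040 + 0.00640 + 0.01000 + 0.00250 + 0.42250 + 0.00160 = 0.44700 (working shown to 5 dp, full precision carried).
So 1 − D = 0.55300, i.e. 0.553 to 3 decimal places.

0.553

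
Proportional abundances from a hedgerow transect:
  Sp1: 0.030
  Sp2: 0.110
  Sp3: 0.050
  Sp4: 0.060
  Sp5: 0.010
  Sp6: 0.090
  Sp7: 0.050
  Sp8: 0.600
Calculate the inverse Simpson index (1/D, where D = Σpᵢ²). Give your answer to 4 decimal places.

2.5654

D = 0.03² + 0.11² + 0.05² + 0.06² + 0.01² + 0.09² + 0.05² + 0.6² = 0.0009000 + 0.0121000 + 0.0025000 + 0.0036000 + 0.0001000 + 0.0081000 + 0.0025000 + 0.3600000 = 0.3898000 (working shown to 7 dp, full precision carried).
So 1/D = 2.565418, i.e. 2.5654 to 4 decimal places.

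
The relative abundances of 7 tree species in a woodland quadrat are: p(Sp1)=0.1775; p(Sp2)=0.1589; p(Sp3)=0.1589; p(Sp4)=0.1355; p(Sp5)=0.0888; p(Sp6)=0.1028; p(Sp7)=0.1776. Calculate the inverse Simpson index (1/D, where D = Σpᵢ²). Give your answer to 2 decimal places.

D = 0.1775² + 0.1589² + 0.1589² + 0.1355² + 0.0888² + 0.1028² + 0.1776² = 0.031506 + 0.025249 + 0.025249 + 0.018360 + 0.007885 + 0.010568 + 0.031542 = 0.150360 (working shown to 6 dp, full precision carried).
So 1/D = 6.6507, i.e. 6.65 to 2 decimal places.

6.65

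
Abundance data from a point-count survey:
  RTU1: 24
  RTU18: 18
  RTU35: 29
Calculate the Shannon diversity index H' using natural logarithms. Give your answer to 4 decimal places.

1.0803

Total N = 24+18+29 = 71, so the proportions are 0.338028, 0.253521, 0.408451 (working shown to 6 dp, full precision carried).
Each pᵢ ln pᵢ term: 0.338028×(-1.084626)=-0.366634, 0.253521×(-1.372308)=-0.347909, 0.408451×(-0.895384)=-0.365720.
Sum = -1.080264, so H' = 1.0803.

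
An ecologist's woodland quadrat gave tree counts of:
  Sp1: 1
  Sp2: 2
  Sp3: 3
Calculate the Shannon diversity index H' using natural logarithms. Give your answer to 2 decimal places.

1.01

Total N = 1+2+3 = 6, so the proportions are 0.1667, 0.3333, 0.5 (working shown to 4 dp, full precision carried).
Each pᵢ ln pᵢ term: 0.1667×(-1.7918)=-0.2986, 0.3333×(-1.0986)=-0.3662, 0.5×(-0.6931)=-0.3466.
Sum = -1.0114, so H' = 1.01.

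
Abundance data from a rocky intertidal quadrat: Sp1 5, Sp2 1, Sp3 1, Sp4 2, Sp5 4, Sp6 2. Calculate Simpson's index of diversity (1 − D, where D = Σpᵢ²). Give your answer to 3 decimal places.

Total N = 5+1+1+2+4+2 = 15, so the proportions are 0.33333, 0.06667, 0.06667, 0.13333, 0.26667, 0.13333 (working shown to 5 dp, full precision carried).
D = 0.33333² + 0.06667² + 0.06667² + 0.13333² + 0.26667² + 0.13333² = 0.11111 + 0.00444 + 0.00444 + 0.01778 + 0.07111 + 0.01778 = 0.22667.
So 1 − D = 0.77333, i.e. 0.773 to 3 decimal places.

0.773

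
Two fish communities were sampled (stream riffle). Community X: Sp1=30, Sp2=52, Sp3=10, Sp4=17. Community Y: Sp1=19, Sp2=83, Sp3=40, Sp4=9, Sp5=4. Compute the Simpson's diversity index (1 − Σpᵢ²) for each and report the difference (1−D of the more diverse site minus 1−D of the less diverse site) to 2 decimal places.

0.04

Community X: N=109, proportions 0.2752, 0.4771, 0.0917, 0.156, giving 1−D = 0.6639 (working shown to 4 dp, full precision carried).
Community Y: N=155, proportions 0.1226, 0.5355, 0.2581, 0.0581, 0.0258, giving 1−D = 0.6276.
Difference = |0.6639 − 0.6276| = 0.0363, i.e. 0.04 to 2 decimal places.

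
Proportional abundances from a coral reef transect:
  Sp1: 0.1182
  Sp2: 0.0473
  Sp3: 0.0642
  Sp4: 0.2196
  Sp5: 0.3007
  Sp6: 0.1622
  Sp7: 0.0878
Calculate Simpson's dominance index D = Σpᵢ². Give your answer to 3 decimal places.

D = 0.1182² + 0.0473² + 0.0642² + 0.2196² + 0.3007² + 0.1622² + 0.0878² = 0.01397 + 0.00224 + 0.00412 + 0.04822 + 0.09042 + 0.02631 + 0.00771 = 0.19299 (working shown to 5 dp, full precision carried).
To 3 decimal places, D = 0.193.

0.193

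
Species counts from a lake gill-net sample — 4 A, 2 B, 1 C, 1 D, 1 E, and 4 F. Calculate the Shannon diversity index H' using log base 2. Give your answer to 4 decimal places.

2.3158

Total N = 4+2+1+1+1+4 = 13, so the proportions are 0.307692, 0.153846, 0.076923, 0.076923, 0.076923, 0.307692 (working shown to 6 dp, full precision carried).
Each pᵢ log₂ pᵢ term: 0.307692×(-1.700440)=-0.523212, 0.153846×(-2.700440)=-0.415452, 0.076923×(-3.700440)=-0.284649, 0.076923×(-3.700440)=-0.284649, 0.076923×(-3.700440)=-0.284649, 0.307692×(-1.700440)=-0.523212.
Sum = -2.315824, so H' = 2.3158.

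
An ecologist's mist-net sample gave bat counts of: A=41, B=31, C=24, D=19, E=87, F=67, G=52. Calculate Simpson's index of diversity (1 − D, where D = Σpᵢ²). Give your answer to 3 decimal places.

0.822

Total N = 41+31+24+19+87+67+52 = 321, so the proportions are 0.12773, 0.09657, 0.07477, 0.05919, 0.27103, 0.20872, 0.16199 (working shown to 5 dp, full precision carried).
D = 0.12773² + 0.09657² + 0.07477² + 0.05919² + 0.27103² + 0.20872² + 0.16199² = 0.01631 + 0.00933 + 0.00559 + 0.00350 + 0.07346 + 0.04357 + 0.02624 = 0.17800.
So 1 − D = 0.82200, i.e. 0.822 to 3 decimal places.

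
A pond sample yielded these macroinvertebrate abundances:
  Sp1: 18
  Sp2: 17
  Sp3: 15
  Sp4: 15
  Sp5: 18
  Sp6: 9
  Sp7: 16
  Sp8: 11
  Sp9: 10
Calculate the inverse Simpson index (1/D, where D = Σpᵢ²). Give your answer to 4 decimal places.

8.5558

Total N = 18+17+15+15+18+9+16+11+10 = 129, so the proportions are 0.13953488, 0.13178295, 0.11627907, 0.11627907, 0.13953488, 0.06976744, 0.12403101, 0.08527132, 0.07751938 (working shown to 8 dp, full precision carried).
D = 0.13953488² + 0.13178295² + 0.11627907² + 0.11627907² + 0.13953488² + 0.06976744² + 0.12403101² + 0.08527132² + 0.07751938² = 0.01946998 + 0.01736674 + 0.01352082 + 0.01352082 + 0.01946998 + 0.00486750 + 0.01538369 + 0.00727120 + 0.00600925 = 0.11688000.
So 1/D = 8.555784, i.e. 8.5558 to 4 decimal places.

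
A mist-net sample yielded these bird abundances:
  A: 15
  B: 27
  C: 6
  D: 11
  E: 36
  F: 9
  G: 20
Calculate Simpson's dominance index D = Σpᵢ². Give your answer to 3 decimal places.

Total N = 15+27+6+11+36+9+20 = 124, so the proportions are 0.12097, 0.21774, 0.04839, 0.08871, 0.29032, 0.07258, 0.16129 (working shown to 5 dp, full precision carried).
D = 0.12097² + 0.21774² + 0.04839² + 0.08871² + 0.29032² + 0.07258² + 0.16129² = 0.01463 + 0.04741 + 0.00234 + 0.00787 + 0.08429 + 0.00527 + 0.02601 = 0.18783.
To 3 decimal places, D = 0.188.

0.188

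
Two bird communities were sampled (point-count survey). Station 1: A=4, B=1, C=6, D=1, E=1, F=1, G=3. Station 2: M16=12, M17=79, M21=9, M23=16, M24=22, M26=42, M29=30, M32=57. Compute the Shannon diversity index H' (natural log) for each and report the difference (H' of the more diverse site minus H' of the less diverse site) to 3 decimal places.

0.174

Station 1: N=17, proportions 0.23529, 0.05882, 0.35294, 0.05882, 0.05882, 0.05882, 0.17647, giving H' = 1.68077 (working shown to 5 dp, full precision carried).
Station 2: N=267, proportions 0.04494, 0.29588, 0.03371, 0.05993, 0.0824, 0.1573, 0.11236, 0.21348, giving H' = 1.85460.
Difference = |1.68077 − 1.85460| = 0.17383, i.e. 0.174 to 3 decimal places.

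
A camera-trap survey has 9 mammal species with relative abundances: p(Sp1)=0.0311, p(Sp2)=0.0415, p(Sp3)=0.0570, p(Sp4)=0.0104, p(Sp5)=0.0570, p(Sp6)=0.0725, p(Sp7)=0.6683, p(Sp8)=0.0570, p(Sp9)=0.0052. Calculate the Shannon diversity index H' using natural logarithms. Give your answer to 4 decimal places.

1.2643

Each pᵢ ln pᵢ term (working shown to 6 dp, full precision carried): 0.0311×(-3.470547)=-0.107934, 0.0415×(-3.182062)=-0.132056, 0.057×(-2.864704)=-0.163288, 0.0104×(-4.565949)=-0.047486, 0.057×(-2.864704)=-0.163288, 0.0725×(-2.624169)=-0.190252, 0.6683×(-0.403018)=-0.269337, 0.057×(-2.864704)=-0.163288, 0.0052×(-5.259097)=-0.027347.
Sum = -1.264276, so H' = 1.2643.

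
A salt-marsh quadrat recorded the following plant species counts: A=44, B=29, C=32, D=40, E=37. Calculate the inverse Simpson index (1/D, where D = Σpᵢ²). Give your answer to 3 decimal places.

Total N = 44+29+32+40+37 = 182, so the proportions are 0.2417582, 0.1593407, 0.1758242, 0.2197802, 0.2032967 (working shown to 7 dp, full precision carried).
D = 0.2417582² + 0.1593407² + 0.1758242² + 0.2197802² + 0.2032967² = 0.0584470 + 0.0253894 + 0.0309141 + 0.0483033 + 0.0413295 = 0.2043835.
So 1/D = 4.89276, i.e. 4.893 to 3 decimal places.

4.893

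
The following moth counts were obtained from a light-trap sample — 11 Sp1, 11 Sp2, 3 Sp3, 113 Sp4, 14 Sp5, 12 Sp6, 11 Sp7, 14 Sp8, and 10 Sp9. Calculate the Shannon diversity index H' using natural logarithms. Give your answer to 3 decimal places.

1.558

Total N = 11+11+3+113+14+12+11+14+10 = 199, so the proportions are 0.05528, 0.05528, 0.01508, 0.56784, 0.07035, 0.0603, 0.05528, 0.07035, 0.05025 (working shown to 5 dp, full precision carried).
Each pᵢ ln pᵢ term: 0.05528×(-2.89541)=-0.16005, 0.05528×(-2.89541)=-0.16005, 0.01508×(-4.19469)=-0.06324, 0.56784×(-0.56592)=-0.32135, 0.07035×(-2.65425)=-0.18673, 0.0603×(-2.80840)=-0.16935, 0.05528×(-2.89541)=-0.16005, 0.07035×(-2.65425)=-0.18673, 0.05025×(-2.99072)=-0.15029.
Sum = -1.55783, so H' = 1.558.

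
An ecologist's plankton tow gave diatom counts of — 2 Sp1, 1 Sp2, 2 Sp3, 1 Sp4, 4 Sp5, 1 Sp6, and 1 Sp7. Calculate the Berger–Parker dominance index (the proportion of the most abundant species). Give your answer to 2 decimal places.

0.33

Total N = 2+1+2+1+4+1+1 = 12, so the proportions are 0.1667, 0.0833, 0.1667, 0.0833, 0.3333, 0.0833, 0.0833 (working shown to 4 dp, full precision carried).
The largest proportion is 0.3333, i.e. d = 0.33 to 2 decimal places.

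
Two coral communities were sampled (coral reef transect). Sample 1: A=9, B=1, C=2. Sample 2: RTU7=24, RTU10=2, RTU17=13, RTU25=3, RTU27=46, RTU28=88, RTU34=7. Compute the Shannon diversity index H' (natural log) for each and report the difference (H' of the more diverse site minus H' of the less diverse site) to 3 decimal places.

0.674

Sample 1: N=12, proportions 0.75, 0.083333, 0.166667, giving H' = 0.721464 (working shown to 6 dp, full precision carried).
Sample 2: N=183, proportions 0.131148, 0.010929, 0.071038, 0.016393, 0.251366, 0.480874, 0.038251, giving H' = 1.395037.
Difference = |0.721464 − 1.395037| = 0.673573, i.e. 0.674 to 3 decimal places.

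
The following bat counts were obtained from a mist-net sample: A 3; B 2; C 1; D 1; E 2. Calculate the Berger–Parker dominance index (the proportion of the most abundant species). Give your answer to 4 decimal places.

Total N = 3+2+1+1+2 = 9, so the proportions are 0.333333, 0.222222, 0.111111, 0.111111, 0.222222 (working shown to 6 dp, full precision carried).
The largest proportion is 0.333333, i.e. d = 0.3333 to 4 decimal places.

0.3333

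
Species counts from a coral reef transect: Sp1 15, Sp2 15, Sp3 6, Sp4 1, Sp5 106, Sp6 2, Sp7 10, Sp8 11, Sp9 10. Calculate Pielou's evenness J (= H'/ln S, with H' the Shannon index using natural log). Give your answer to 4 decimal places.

0.6462

Total N = 15+15+6+1+106+2+10+11+10 = 176, so the proportions are 0.085227, 0.085227, 0.034091, 0.005682, 0.602273, 0.011364, 0.056818, 0.0625, 0.056818 (working shown to 6 dp, full precision carried).
H' = −Σ pᵢ ln pᵢ = −((-0.209867) + (-0.209867) + (-0.115184) + (-0.029378) + (-0.305379) + (-0.050879) + (-0.162949) + (-0.173287) + (-0.162949)) = 1.419737.
With S = 9 species, ln S = 2.197225, so J = 1.419737/2.197225 = 0.646150, i.e. 0.6462 to 4 decimal places.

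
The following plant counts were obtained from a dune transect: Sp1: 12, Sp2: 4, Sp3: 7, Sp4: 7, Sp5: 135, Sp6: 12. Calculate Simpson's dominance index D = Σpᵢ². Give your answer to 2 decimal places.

Total N = 12+4+7+7+135+12 = 177, so the proportions are 0.0678, 0.0226, 0.0395, 0.0395, 0.7627, 0.0678 (working shown to 4 dp, full precision carried).
D = 0.0678² + 0.0226² + 0.0395² + 0.0395² + 0.7627² + 0.0678² = 0.0046 + 0.0005 + 0.0016 + 0.0016 + 0.5817 + 0.0046 = 0.5946.
To 2 decimal places, D = 0.59.

0.59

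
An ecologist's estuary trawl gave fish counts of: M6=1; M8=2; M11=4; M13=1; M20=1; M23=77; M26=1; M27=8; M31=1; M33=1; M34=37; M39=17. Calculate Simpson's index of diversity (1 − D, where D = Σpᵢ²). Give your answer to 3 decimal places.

0.663

Total N = 1+2+4+1+1+77+1+8+1+1+37+17 = 151, so the proportions are 0.00662, 0.01325, 0.02649, 0.00662, 0.00662, 0.50993, 0.00662, 0.05298, 0.00662, 0.00662, 0.24503, 0.11258 (working shown to 5 dp, full precision carried).
D = 0.00662² + 0.01325² + 0.02649² + 0.00662² + 0.00662² + 0.50993² + 0.00662² + 0.05298² + 0.00662² + 0.00662² + 0.24503² + 0.11258² = 0.00004 + 0.00018 + 0.00070 + 0.00004 + 0.00004 + 0.26003 + 0.00004 + 0.00281 + 0.00004 + 0.00004 + 0.06004 + 0.01267 = 0.33670.
So 1 − D = 0.66330, i.e. 0.663 to 3 decimal places.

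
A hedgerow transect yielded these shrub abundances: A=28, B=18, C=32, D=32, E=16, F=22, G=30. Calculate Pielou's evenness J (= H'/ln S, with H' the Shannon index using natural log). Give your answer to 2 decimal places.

Total N = 28+18+32+32+16+22+30 = 178, so the proportions are 0.1573, 0.1011, 0.1798, 0.1798, 0.0899, 0.1236, 0.1685 (working shown to 4 dp, full precision carried).
H' = −Σ pᵢ ln pᵢ = −((-0.2909) + (-0.2317) + (-0.3085) + (-0.3085) + (-0.2166) + (-0.2584) + (-0.3001)) = 1.9147.
With S = 7 species, ln S = 1.9459, so J = 1.9147/1.9459 = 0.9840, i.e. 0.98 to 2 decimal places.

0.98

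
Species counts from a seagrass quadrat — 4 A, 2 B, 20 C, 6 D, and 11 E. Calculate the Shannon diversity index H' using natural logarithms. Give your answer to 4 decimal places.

1.3432

Total N = 4+2+20+6+11 = 43, so the proportions are 0.093023, 0.046512, 0.465116, 0.139535, 0.255814 (working shown to 6 dp, full precision carried).
Each pᵢ ln pᵢ term: 0.093023×(-2.374906)=-0.220921, 0.046512×(-3.068053)=-0.142700, 0.465116×(-0.765468)=-0.356032, 0.139535×(-1.969441)=-0.274806, 0.255814×(-1.363305)=-0.348752.
Sum = -1.343211, so H' = 1.3432.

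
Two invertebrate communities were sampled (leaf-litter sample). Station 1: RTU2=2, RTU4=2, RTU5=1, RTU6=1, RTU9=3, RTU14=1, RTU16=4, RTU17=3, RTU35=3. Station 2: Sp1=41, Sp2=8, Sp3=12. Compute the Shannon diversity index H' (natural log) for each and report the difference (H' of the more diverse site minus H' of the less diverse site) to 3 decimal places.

1.232

Station 1: N=20, proportions 0.1, 0.1, 0.05, 0.05, 0.15, 0.05, 0.2, 0.15, 0.15, giving H' = 2.08547 (working shown to 5 dp, full precision carried).
Station 2: N=61, proportions 0.67213, 0.13115, 0.19672, giving H' = 0.85332.
Difference = |2.08547 − 0.85332| = 1.23215, i.e. 1.232 to 3 decimal places.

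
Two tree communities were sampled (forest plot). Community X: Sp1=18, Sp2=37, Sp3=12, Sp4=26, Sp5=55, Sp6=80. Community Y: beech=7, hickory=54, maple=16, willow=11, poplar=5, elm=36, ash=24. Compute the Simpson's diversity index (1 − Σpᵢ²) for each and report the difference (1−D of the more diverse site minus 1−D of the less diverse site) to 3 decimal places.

Community X: N=228, proportions 0.078947, 0.162281, 0.052632, 0.114035, 0.241228, 0.350877, giving 1−D = 0.770352 (working shown to 6 dp, full precision carried).
Community Y: N=153, proportions 0.045752, 0.352941, 0.104575, 0.071895, 0.03268, 0.235294, 0.156863, giving 1−D = 0.776197.
Difference = |0.770352 − 0.776197| = 0.005845, i.e. 0.006 to 3 decimal places.

0.006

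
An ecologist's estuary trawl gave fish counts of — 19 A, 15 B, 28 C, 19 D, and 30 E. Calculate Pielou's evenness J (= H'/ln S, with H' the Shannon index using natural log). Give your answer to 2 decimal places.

Total N = 19+15+28+19+30 = 111, so the proportions are 0.1712, 0.1351, 0.2523, 0.1712, 0.2703 (working shown to 4 dp, full precision carried).
H' = −Σ pᵢ ln pᵢ = −((-0.3021) + (-0.2705) + (-0.3474) + (-0.3021) + (-0.3536)) = 1.5758.
With S = 5 species, ln S = 1.6094, so J = 1.5758/1.6094 = 0.9791, i.e. 0.98 to 2 decimal places.

0.98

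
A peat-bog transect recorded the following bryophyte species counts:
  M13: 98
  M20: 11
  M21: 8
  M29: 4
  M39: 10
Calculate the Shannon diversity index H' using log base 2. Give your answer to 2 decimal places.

1.30

Total N = 98+11+8+4+10 = 131, so the proportions are 0.7481, 0.084, 0.0611, 0.0305, 0.0763 (working shown to 4 dp, full precision carried).
Each pᵢ log₂ pᵢ term: 0.7481×(-0.4187)=-0.3132, 0.084×(-3.5740)=-0.3001, 0.0611×(-4.0334)=-0.2463, 0.0305×(-5.0334)=-0.1537, 0.0763×(-3.7115)=-0.2833.
Sum = -1.2967, so H' = 1.30.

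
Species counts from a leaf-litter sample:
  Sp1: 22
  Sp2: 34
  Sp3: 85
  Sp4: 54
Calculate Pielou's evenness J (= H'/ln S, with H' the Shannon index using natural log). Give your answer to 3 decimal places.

Total N = 22+34+85+54 = 195, so the proportions are 0.11282, 0.17436, 0.4359, 0.27692 (working shown to 5 dp, full precision carried).
H' = −Σ pᵢ ln pᵢ = −((-0.24617) + (-0.30454) + (-0.36195) + (-0.35557)) = 1.26823.
With S = 4 species, ln S = 1.38629, so J = 1.26823/1.38629 = 0.91484, i.e. 0.915 to 3 decimal places.

0.915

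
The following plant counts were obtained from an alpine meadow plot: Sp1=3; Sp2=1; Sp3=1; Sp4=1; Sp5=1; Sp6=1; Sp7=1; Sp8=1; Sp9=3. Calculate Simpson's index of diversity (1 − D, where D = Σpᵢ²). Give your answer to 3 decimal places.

Total N = 3+1+1+1+1+1+1+1+3 = 13, so the proportions are 0.23077, 0.07692, 0.07692, 0.07692, 0.07692, 0.07692, 0.07692, 0.07692, 0.23077 (working shown to 5 dp, full precision carried).
D = 0.23077² + 0.07692² + 0.07692² + 0.07692² + 0.07692² + 0.07692² + 0.07692² + 0.07692² + 0.23077² = 0.05325 + 0.00592 + 0.00592 + 0.00592 + 0.00592 + 0.00592 + 0.00592 + 0.00592 + 0.05325 = 0.14793.
So 1 − D = 0.85207, i.e. 0.852 to 3 decimal places.

0.852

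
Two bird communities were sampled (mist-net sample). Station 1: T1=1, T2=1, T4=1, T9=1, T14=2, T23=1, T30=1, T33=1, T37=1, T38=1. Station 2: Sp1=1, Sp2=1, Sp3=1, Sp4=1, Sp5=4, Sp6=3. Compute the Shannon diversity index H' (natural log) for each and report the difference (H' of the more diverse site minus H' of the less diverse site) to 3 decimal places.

0.678

Station 1: N=11, proportions 0.09091, 0.09091, 0.09091, 0.09091, 0.18182, 0.09091, 0.09091, 0.09091, 0.09091, 0.09091, giving H' = 2.27187 (working shown to 5 dp, full precision carried).
Station 2: N=11, proportions 0.09091, 0.09091, 0.09091, 0.09091, 0.36364, 0.27273, giving H' = 1.59417.
Difference = |2.27187 − 1.59417| = 0.67770, i.e. 0.678 to 3 decimal places.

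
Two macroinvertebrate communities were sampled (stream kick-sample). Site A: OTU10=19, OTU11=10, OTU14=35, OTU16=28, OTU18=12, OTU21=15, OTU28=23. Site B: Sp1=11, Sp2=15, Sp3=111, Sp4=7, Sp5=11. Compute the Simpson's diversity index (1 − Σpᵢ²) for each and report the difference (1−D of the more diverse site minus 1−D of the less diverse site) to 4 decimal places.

Site A: N=142, proportions 0.133803, 0.070423, 0.246479, 0.197183, 0.084507, 0.105634, 0.161972, giving 1−D = 0.832970 (working shown to 6 dp, full precision carried).
Site B: N=155, proportions 0.070968, 0.096774, 0.716129, 0.045161, 0.070968, giving 1−D = 0.465682.
Difference = |0.832970 − 0.465682| = 0.367288, i.e. 0.3673 to 4 decimal places.

0.3673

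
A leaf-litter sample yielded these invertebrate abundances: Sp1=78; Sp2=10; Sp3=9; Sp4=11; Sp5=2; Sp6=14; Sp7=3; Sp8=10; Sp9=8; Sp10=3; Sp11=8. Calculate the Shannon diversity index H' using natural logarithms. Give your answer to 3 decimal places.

1.779

Total N = 78+10+9+11+2+14+3+10+8+3+8 = 156, so the proportions are 0.5, 0.0641, 0.05769, 0.07051, 0.01282, 0.08974, 0.01923, 0.0641, 0.05128, 0.01923, 0.05128 (working shown to 5 dp, full precision carried).
Each pᵢ ln pᵢ term: 0.5×(-0.69315)=-0.34657, 0.0641×(-2.74727)=-0.17611, 0.05769×(-2.85263)=-0.16457, 0.07051×(-2.65196)=-0.18700, 0.01282×(-4.35671)=-0.05586, 0.08974×(-2.41080)=-0.21635, 0.01923×(-3.95124)=-0.07599, 0.0641×(-2.74727)=-0.17611, 0.05128×(-2.97041)=-0.15233, 0.01923×(-3.95124)=-0.07599, 0.05128×(-2.97041)=-0.15233.
Sum = -1.77920, so H' = 1.779.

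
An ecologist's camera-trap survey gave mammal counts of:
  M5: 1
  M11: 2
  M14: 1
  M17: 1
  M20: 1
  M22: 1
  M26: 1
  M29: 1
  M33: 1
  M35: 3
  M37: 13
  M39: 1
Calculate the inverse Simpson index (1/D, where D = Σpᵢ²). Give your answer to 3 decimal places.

3.817

Total N = 1+2+1+1+1+1+1+1+1+3+13+1 = 27, so the proportions are 0.037037, 0.0740741, 0.037037, 0.037037, 0.037037, 0.037037, 0.037037, 0.037037, 0.037037, 0.1111111, 0.4814815, 0.037037 (working shown to 7 dp, full precision carried).
D = 0.037037² + 0.0740741² + 0.037037² + 0.037037² + 0.037037² + 0.037037² + 0.037037² + 0.037037² + 0.037037² + 0.1111111² + 0.4814815² + 0.037037² = 0.0013717 + 0.0054870 + 0.0013717 + 0.0013717 + 0.0013717 + 0.0013717 + 0.0013717 + 0.0013717 + 0.0013717 + 0.0123457 + 0.2318244 + 0.0013717 = 0.2620027.
So 1/D = 3.81675, i.e. 3.817 to 3 decimal places.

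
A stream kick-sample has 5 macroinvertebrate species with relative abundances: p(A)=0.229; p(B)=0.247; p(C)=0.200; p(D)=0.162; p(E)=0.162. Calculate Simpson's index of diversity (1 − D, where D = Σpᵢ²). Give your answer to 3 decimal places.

D = 0.229² + 0.247² + 0.2² + 0.162² + 0.162² = 0.05244 + 0.06101 + 0.04000 + 0.02624 + 0.02624 = 0.20594 (working shown to 5 dp, full precision carried).
So 1 − D = 0.79406, i.e. 0.794 to 3 decimal places.

0.794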